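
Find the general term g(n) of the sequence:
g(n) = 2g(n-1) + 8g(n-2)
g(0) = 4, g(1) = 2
Characteristic equation: x² - 2x - 8 = 0, which factors as (x - (-2))(x - (4)) = 0.
Roots r₁ = -2, r₂ = 4 (distinct).
General solution: g(n) = A·(-2)^n + B·(4)^n.
From g(0) = 4: A + B = 4.
From g(1) = 2: -2A + 4B = 2.
Solving: A = \frac{7}{3}, B = \frac{5}{3}.
So g(n) = \frac{7 \left(-2\right)^{n}}{3} + \frac{5 \cdot 4^{n}}{3}.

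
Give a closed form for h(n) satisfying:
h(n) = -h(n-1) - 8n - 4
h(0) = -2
First-order linear with linear forcing.
Homogeneous solution: h_h(n) = A·(-1)^n.
Try particular h_p(n) = pn + q. Substituting:
  pn + q = -(p(n-1) + q) - 8n - 4.
Matching the n-coefficient: p = -p - 8 ⇒ p = -4.
Matching constants: q = p - q - 4 ⇒ q = -4.
General: h(n) = A·(-1)^n - 4 n - 4.
Apply h(0) = -2: A - 4 = -2 ⇒ A = 2.
So h(n) = 2 \left(-1\right)^{n} - 4 n - 4.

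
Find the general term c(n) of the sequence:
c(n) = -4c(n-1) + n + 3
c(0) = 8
First-order linear with linear forcing.
Homogeneous solution: c_h(n) = A·(-4)^n.
Try particular c_p(n) = pn + q. Substituting:
  pn + q = -4(p(n-1) + q) + n + 3.
Matching the n-coefficient: p = -4p + 1 ⇒ p = \frac{1}{5}.
Matching constants: q = 4p - 4q + 3 ⇒ q = \frac{19}{25}.
General: c(n) = A·(-4)^n + \frac{n}{5} + \frac{19}{25}.
Apply c(0) = 8: A + \frac{19}{25} = 8 ⇒ A = \frac{181}{25}.
So c(n) = \frac{181 \left(-4\right)^{n}}{25} + \frac{n}{5} + \frac{19}{25}.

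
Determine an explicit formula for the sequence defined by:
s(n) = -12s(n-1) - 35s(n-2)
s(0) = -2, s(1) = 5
Characteristic equation: x² + 12x + 35 = 0, which factors as (x - (-5))(x - (-7)) = 0.
Roots r₁ = -5, r₂ = -7 (distinct).
General solution: s(n) = A·(-5)^n + B·(-7)^n.
From s(0) = -2: A + B = -2.
From s(1) = 5: -5A - 7B = 5.
Solving: A = - \frac{9}{2}, B = \frac{5}{2}.
So s(n) = - \frac{9 \left(-5\right)^{n}}{2} + \frac{5 \left(-7\right)^{n}}{2}.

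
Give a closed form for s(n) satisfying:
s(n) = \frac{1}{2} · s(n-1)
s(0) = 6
Pure geometric recurrence with ratio \frac{1}{2}.
By induction s(n) = s(0) · (\frac{1}{2})^n = 6 \cdot 2^{- n}.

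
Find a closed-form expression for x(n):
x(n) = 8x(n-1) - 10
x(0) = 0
First-order linear non-homogeneous.
Homogeneous solution: x_h(n) = A·(8)^n.
Try constant particular solution x_p = K: K = 8K - 10 ⇒ K = \frac{10}{7}.
General: x(n) = A·(8)^n + \frac{10}{7}.
Apply x(0) = 0: A + \frac{10}{7} = 0 ⇒ A = - \frac{10}{7}.
So x(n) = \frac{10}{7} - \frac{10 \cdot 8^{n}}{7}.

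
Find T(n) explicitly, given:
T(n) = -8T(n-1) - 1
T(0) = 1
First-order linear non-homogeneous.
Homogeneous solution: T_h(n) = A·(-8)^n.
Try constant particular solution T_p = K: K = -8K - 1 ⇒ K = - \frac{1}{9}.
General: T(n) = A·(-8)^n - \frac{1}{9}.
Apply T(0) = 1: A - \frac{1}{9} = 1 ⇒ A = \frac{10}{9}.
So T(n) = \frac{10 \left(-8\right)^{n}}{9} - \frac{1}{9}.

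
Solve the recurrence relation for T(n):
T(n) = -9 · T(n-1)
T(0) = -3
Pure geometric recurrence with ratio -9.
By induction T(n) = T(0) · (-9)^n = - 3 \left(-9\right)^{n}.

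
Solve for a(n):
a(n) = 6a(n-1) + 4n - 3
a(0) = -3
First-order linear with linear forcing.
Homogeneous solution: a_h(n) = A·(6)^n.
Try particular a_p(n) = pn + q. Substituting:
  pn + q = 6(p(n-1) + q) + 4n - 3.
Matching the n-coefficient: p = 6p + 4 ⇒ p = - \frac{4}{5}.
Matching constants: q = -6p + 6q - 3 ⇒ q = - \frac{9}{25}.
General: a(n) = A·(6)^n - \frac{4 n}{5} - \frac{9}{25}.
Apply a(0) = -3: A - \frac{9}{25} = -3 ⇒ A = - \frac{66}{25}.
So a(n) = - \frac{66 \cdot 6^{n}}{25} - \frac{4 n}{5} - \frac{9}{25}.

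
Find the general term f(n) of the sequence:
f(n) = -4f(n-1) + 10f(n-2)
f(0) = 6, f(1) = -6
Characteristic equation: x² + 4x - 10 = 0.
Discriminant Δ = (-4)² + 4·(10) = 56.
Roots r₁,₂ = (-4 ± √56)/2, so r₁ = -2 + \sqrt{14}, r₂ = - \sqrt{14} - 2.
General solution: f(n) = A·r₁^n + B·r₂^n.
From the initial conditions, A + B = 6 and r₁A + r₂B = -6.
Since r₁ - r₂ = √56: A = (-6 - (6)r₂)/√56 = \frac{3 \sqrt{14}}{14} + 3, and B = 6 - A = 3 - \frac{3 \sqrt{14}}{14}.
So f(n) = \left(\frac{3 \sqrt{14}}{14} + 3\right)\left(-2 + \sqrt{14}\right)^n + \left(3 - \frac{3 \sqrt{14}}{14}\right)\left(- \sqrt{14} - 2\right)^n.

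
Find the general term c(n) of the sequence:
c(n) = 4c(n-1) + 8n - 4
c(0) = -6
First-order linear with linear forcing.
Homogeneous solution: c_h(n) = A·(4)^n.
Try particular c_p(n) = pn + q. Substituting:
  pn + q = 4(p(n-1) + q) + 8n - 4.
Matching the n-coefficient: p = 4p + 8 ⇒ p = - \frac{8}{3}.
Matching constants: q = -4p + 4q - 4 ⇒ q = - \frac{20}{9}.
General: c(n) = A·(4)^n - \frac{8 n}{3} - \frac{20}{9}.
Apply c(0) = -6: A - \frac{20}{9} = -6 ⇒ A = - \frac{34}{9}.
So c(n) = - \frac{34 \cdot 4^{n}}{9} - \frac{8 n}{3} - \frac{20}{9}.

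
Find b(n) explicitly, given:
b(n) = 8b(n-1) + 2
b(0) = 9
First-order linear non-homogeneous.
Homogeneous solution: b_h(n) = A·(8)^n.
Try constant particular solution b_p = K: K = 8K + 2 ⇒ K = - \frac{2}{7}.
General: b(n) = A·(8)^n - \frac{2}{7}.
Apply b(0) = 9: A - \frac{2}{7} = 9 ⇒ A = \frac{65}{7}.
So b(n) = \frac{65 \cdot 8^{n}}{7} - \frac{2}{7}.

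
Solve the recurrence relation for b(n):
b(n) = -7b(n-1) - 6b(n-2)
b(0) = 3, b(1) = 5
Characteristic equation: x² + 7x + 6 = 0, which factors as (x - (-6))(x - (-1)) = 0.
Roots r₁ = -6, r₂ = -1 (distinct).
General solution: b(n) = A·(-6)^n + B·(-1)^n.
From b(0) = 3: A + B = 3.
From b(1) = 5: -6A - B = 5.
Solving: A = - \frac{8}{5}, B = \frac{23}{5}.
So b(n) = \frac{23 \left(-1\right)^{n}}{5} - \frac{8 \left(-6\right)^{n}}{5}.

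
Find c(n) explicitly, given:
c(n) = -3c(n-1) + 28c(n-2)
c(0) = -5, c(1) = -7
Characteristic equation: x² + 3x - 28 = 0, which factors as (x - (4))(x - (-7)) = 0.
Roots r₁ = 4, r₂ = -7 (distinct).
General solution: c(n) = A·(4)^n + B·(-7)^n.
From c(0) = -5: A + B = -5.
From c(1) = -7: 4A - 7B = -7.
Solving: A = - \frac{42}{11}, B = - \frac{13}{11}.
So c(n) = - \frac{13 \left(-7\right)^{n}}{11} - \frac{42 \cdot 4^{n}}{11}.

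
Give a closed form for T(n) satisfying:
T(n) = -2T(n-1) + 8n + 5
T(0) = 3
First-order linear with linear forcing.
Homogeneous solution: T_h(n) = A·(-2)^n.
Try particular T_p(n) = pn + q. Substituting:
  pn + q = -2(p(n-1) + q) + 8n + 5.
Matching the n-coefficient: p = -2p + 8 ⇒ p = \frac{8}{3}.
Matching constants: q = 2p - 2q + 5 ⇒ q = \frac{31}{9}.
General: T(n) = A·(-2)^n + \frac{8 n}{3} + \frac{31}{9}.
Apply T(0) = 3: A + \frac{31}{9} = 3 ⇒ A = - \frac{4}{9}.
So T(n) = - \frac{4 \left(-2\right)^{n}}{9} + \frac{8 n}{3} + \frac{31}{9}.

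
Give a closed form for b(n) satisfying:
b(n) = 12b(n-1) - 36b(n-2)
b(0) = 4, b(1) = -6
Characteristic equation: x² - 12x + 36 = 0, which is (x - (6))².
Repeated root r = 6.
General solution: b(n) = (A + Bn)·(6)^n.
From b(0) = 4: A = 4.
From b(1) = -6: (A + B)·(6) = -6 ⇒ B = -5.
So b(n) = \left(4 - 5 n\right) \cdot (6)^n.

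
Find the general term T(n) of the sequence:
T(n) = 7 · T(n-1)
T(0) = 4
Pure geometric recurrence with ratio 7.
By induction T(n) = T(0) · (7)^n = 4 \cdot 7^{n}.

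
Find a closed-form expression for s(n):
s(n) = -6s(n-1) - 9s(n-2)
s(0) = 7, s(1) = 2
Characteristic equation: x² + 6x + 9 = 0, which is (x - (-3))².
Repeated root r = -3.
General solution: s(n) = (A + Bn)·(-3)^n.
From s(0) = 7: A = 7.
From s(1) = 2: (A + B)·(-3) = 2 ⇒ B = - \frac{23}{3}.
So s(n) = \left(7 - \frac{23 n}{3}\right) \cdot (-3)^n.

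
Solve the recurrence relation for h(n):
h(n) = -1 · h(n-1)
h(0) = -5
Pure geometric recurrence with ratio -1.
By induction h(n) = h(0) · (-1)^n = - 5 \left(-1\right)^{n}.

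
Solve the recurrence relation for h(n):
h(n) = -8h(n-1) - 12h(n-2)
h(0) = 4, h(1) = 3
Characteristic equation: x² + 8x + 12 = 0, which factors as (x - (-6))(x - (-2)) = 0.
Roots r₁ = -6, r₂ = -2 (distinct).
General solution: h(n) = A·(-6)^n + B·(-2)^n.
From h(0) = 4: A + B = 4.
From h(1) = 3: -6A - 2B = 3.
Solving: A = - \frac{11}{4}, B = \frac{27}{4}.
So h(n) = \frac{27 \left(-2\right)^{n}}{4} - \frac{11 \left(-6\right)^{n}}{4}.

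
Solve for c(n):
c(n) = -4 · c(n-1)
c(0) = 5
Pure geometric recurrence with ratio -4.
By induction c(n) = c(0) · (-4)^n = 5 \left(-4\right)^{n}.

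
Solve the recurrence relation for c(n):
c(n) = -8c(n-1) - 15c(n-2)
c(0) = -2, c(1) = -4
Characteristic equation: x² + 8x + 15 = 0, which factors as (x - (-5))(x - (-3)) = 0.
Roots r₁ = -5, r₂ = -3 (distinct).
General solution: c(n) = A·(-5)^n + B·(-3)^n.
From c(0) = -2: A + B = -2.
From c(1) = -4: -5A - 3B = -4.
Solving: A = 5, B = -7.
So c(n) = - 7 \left(-3\right)^{n} + 5 \left(-5\right)^{n}.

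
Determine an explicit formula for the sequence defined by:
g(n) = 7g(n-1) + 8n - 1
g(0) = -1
First-order linear with linear forcing.
Homogeneous solution: g_h(n) = A·(7)^n.
Try particular g_p(n) = pn + q. Substituting:
  pn + q = 7(p(n-1) + q) + 8n - 1.
Matching the n-coefficient: p = 7p + 8 ⇒ p = - \frac{4}{3}.
Matching constants: q = -7p + 7q - 1 ⇒ q = - \frac{25}{18}.
General: g(n) = A·(7)^n - \frac{4 n}{3} - \frac{25}{18}.
Apply g(0) = -1: A - \frac{25}{18} = -1 ⇒ A = \frac{7}{18}.
So g(n) = \frac{7 \cdot 7^{n}}{18} - \frac{4 n}{3} - \frac{25}{18}.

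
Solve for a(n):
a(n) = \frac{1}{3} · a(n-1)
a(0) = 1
Pure geometric recurrence with ratio \frac{1}{3}.
By induction a(n) = a(0) · (\frac{1}{3})^n = \left(\frac{1}{3}\right)^{n}.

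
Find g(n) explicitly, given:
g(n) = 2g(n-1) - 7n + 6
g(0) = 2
First-order linear with linear forcing.
Homogeneous solution: g_h(n) = A·(2)^n.
Try particular g_p(n) = pn + q. Substituting:
  pn + q = 2(p(n-1) + q) - 7n + 6.
Matching the n-coefficient: p = 2p - 7 ⇒ p = 7.
Matching constants: q = -2p + 2q + 6 ⇒ q = 8.
General: g(n) = A·(2)^n + 7 n + 8.
Apply g(0) = 2: A + 8 = 2 ⇒ A = -6.
So g(n) = - 6 \cdot 2^{n} + 7 n + 8.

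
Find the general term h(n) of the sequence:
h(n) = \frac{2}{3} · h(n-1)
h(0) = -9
Pure geometric recurrence with ratio \frac{2}{3}.
By induction h(n) = h(0) · (\frac{2}{3})^n = - 9 \left(\frac{2}{3}\right)^{n}.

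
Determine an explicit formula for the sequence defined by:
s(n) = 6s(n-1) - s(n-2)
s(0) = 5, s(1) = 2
Characteristic equation: x² - 6x + 1 = 0.
Discriminant Δ = (6)² + 4·(-1) = 32.
Roots r₁,₂ = (6 ± √32)/2, so r₁ = 2 \sqrt{2} + 3, r₂ = 3 - 2 \sqrt{2}.
General solution: s(n) = A·r₁^n + B·r₂^n.
From the initial conditions, A + B = 5 and r₁A + r₂B = 2.
Since r₁ - r₂ = √32: A = (2 - (5)r₂)/√32 = \frac{5}{2} - \frac{13 \sqrt{2}}{8}, and B = 5 - A = \frac{13 \sqrt{2}}{8} + \frac{5}{2}.
So s(n) = \left(\frac{5}{2} - \frac{13 \sqrt{2}}{8}\right)\left(2 \sqrt{2} + 3\right)^n + \left(\frac{13 \sqrt{2}}{8} + \frac{5}{2}\right)\left(3 - 2 \sqrt{2}\right)^n.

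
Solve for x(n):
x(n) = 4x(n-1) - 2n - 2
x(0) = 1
First-order linear with linear forcing.
Homogeneous solution: x_h(n) = A·(4)^n.
Try particular x_p(n) = pn + q. Substituting:
  pn + q = 4(p(n-1) + q) - 2n - 2.
Matching the n-coefficient: p = 4p - 2 ⇒ p = \frac{2}{3}.
Matching constants: q = -4p + 4q - 2 ⇒ q = \frac{14}{9}.
General: x(n) = A·(4)^n + \frac{2 n}{3} + \frac{14}{9}.
Apply x(0) = 1: A + \frac{14}{9} = 1 ⇒ A = - \frac{5}{9}.
So x(n) = - \frac{5 \cdot 4^{n}}{9} + \frac{2 n}{3} + \frac{14}{9}.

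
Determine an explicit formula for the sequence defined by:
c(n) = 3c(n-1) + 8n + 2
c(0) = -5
First-order linear with linear forcing.
Homogeneous solution: c_h(n) = A·(3)^n.
Try particular c_p(n) = pn + q. Substituting:
  pn + q = 3(p(n-1) + q) + 8n + 2.
Matching the n-coefficient: p = 3p + 8 ⇒ p = -4.
Matching constants: q = -3p + 3q + 2 ⇒ q = -7.
General: c(n) = A·(3)^n - 4 n - 7.
Apply c(0) = -5: A - 7 = -5 ⇒ A = 2.
So c(n) = 2 \cdot 3^{n} - 4 n - 7.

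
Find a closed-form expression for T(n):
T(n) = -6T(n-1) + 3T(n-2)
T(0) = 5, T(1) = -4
Characteristic equation: x² + 6x - 3 = 0.
Discriminant Δ = (-6)² + 4·(3) = 48.
Roots r₁,₂ = (-6 ± √48)/2, so r₁ = -3 + 2 \sqrt{3}, r₂ = - 2 \sqrt{3} - 3.
General solution: T(n) = A·r₁^n + B·r₂^n.
From the initial conditions, A + B = 5 and r₁A + r₂B = -4.
Since r₁ - r₂ = √48: A = (-4 - (5)r₂)/√48 = \frac{11 \sqrt{3}}{12} + \frac{5}{2}, and B = 5 - A = \frac{5}{2} - \frac{11 \sqrt{3}}{12}.
So T(n) = \left(\frac{11 \sqrt{3}}{12} + \frac{5}{2}\right)\left(-3 + 2 \sqrt{3}\right)^n + \left(\frac{5}{2} - \frac{11 \sqrt{3}}{12}\right)\left(- 2 \sqrt{3} - 3\right)^n.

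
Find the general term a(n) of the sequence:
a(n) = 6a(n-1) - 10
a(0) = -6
First-order linear non-homogeneous.
Homogeneous solution: a_h(n) = A·(6)^n.
Try constant particular solution a_p = K: K = 6K - 10 ⇒ K = 2.
General: a(n) = A·(6)^n + 2.
Apply a(0) = -6: A + 2 = -6 ⇒ A = -8.
So a(n) = 2 - 8 \cdot 6^{n}.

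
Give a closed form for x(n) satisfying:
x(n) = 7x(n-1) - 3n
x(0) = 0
First-order linear with linear forcing.
Homogeneous solution: x_h(n) = A·(7)^n.
Try particular x_p(n) = pn + q. Substituting:
  pn + q = 7(p(n-1) + q) - 3n.
Matching the n-coefficient: p = 7p - 3 ⇒ p = \frac{1}{2}.
Matching constants: q = -7p + 7q ⇒ q = \frac{7}{12}.
General: x(n) = A·(7)^n + \frac{n}{2} + \frac{7}{12}.
Apply x(0) = 0: A + \frac{7}{12} = 0 ⇒ A = - \frac{7}{12}.
So x(n) = - \frac{7 \cdot 7^{n}}{12} + \frac{n}{2} + \frac{7}{12}.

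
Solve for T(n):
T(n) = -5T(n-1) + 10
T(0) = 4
First-order linear non-homogeneous.
Homogeneous solution: T_h(n) = A·(-5)^n.
Try constant particular solution T_p = K: K = -5K + 10 ⇒ K = \frac{5}{3}.
General: T(n) = A·(-5)^n + \frac{5}{3}.
Apply T(0) = 4: A + \frac{5}{3} = 4 ⇒ A = \frac{7}{3}.
So T(n) = \frac{7 \left(-5\right)^{n}}{3} + \frac{5}{3}.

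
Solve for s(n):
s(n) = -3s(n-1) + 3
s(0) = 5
First-order linear non-homogeneous.
Homogeneous solution: s_h(n) = A·(-3)^n.
Try constant particular solution s_p = K: K = -3K + 3 ⇒ K = \frac{3}{4}.
General: s(n) = A·(-3)^n + \frac{3}{4}.
Apply s(0) = 5: A + \frac{3}{4} = 5 ⇒ A = \frac{17}{4}.
So s(n) = \frac{17 \left(-3\right)^{n}}{4} + \frac{3}{4}.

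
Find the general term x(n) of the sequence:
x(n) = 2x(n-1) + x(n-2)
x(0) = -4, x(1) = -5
Characteristic equation: x² - 2x - 1 = 0.
Discriminant Δ = (2)² + 4·(1) = 8.
Roots r₁,₂ = (2 ± √8)/2, so r₁ = 1 + \sqrt{2}, r₂ = 1 - \sqrt{2}.
General solution: x(n) = A·r₁^n + B·r₂^n.
From the initial conditions, A + B = -4 and r₁A + r₂B = -5.
Since r₁ - r₂ = √8: A = (-5 - (-4)r₂)/√8 = -2 - \frac{\sqrt{2}}{4}, and B = -4 - A = -2 + \frac{\sqrt{2}}{4}.
So x(n) = \left(-2 - \frac{\sqrt{2}}{4}\right)\left(1 + \sqrt{2}\right)^n + \left(-2 + \frac{\sqrt{2}}{4}\right)\left(1 - \sqrt{2}\right)^n.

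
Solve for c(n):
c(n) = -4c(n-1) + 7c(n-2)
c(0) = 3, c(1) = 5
Characteristic equation: x² + 4x - 7 = 0.
Discriminant Δ = (-4)² + 4·(7) = 44.
Roots r₁,₂ = (-4 ± √44)/2, so r₁ = -2 + \sqrt{11}, r₂ = - \sqrt{11} - 2.
General solution: c(n) = A·r₁^n + B·r₂^n.
From the initial conditions, A + B = 3 and r₁A + r₂B = 5.
Since r₁ - r₂ = √44: A = (5 - (3)r₂)/√44 = \frac{3}{2} + \frac{\sqrt{11}}{2}, and B = 3 - A = \frac{3}{2} - \frac{\sqrt{11}}{2}.
So c(n) = \left(\frac{3}{2} + \frac{\sqrt{11}}{2}\right)\left(-2 + \sqrt{11}\right)^n + \left(\frac{3}{2} - \frac{\sqrt{11}}{2}\right)\left(- \sqrt{11} - 2\right)^n.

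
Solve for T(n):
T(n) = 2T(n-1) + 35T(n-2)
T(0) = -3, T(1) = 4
Characteristic equation: x² - 2x - 35 = 0, which factors as (x - (-5))(x - (7)) = 0.
Roots r₁ = -5, r₂ = 7 (distinct).
General solution: T(n) = A·(-5)^n + B·(7)^n.
From T(0) = -3: A + B = -3.
From T(1) = 4: -5A + 7B = 4.
Solving: A = - \frac{25}{12}, B = - \frac{11}{12}.
So T(n) = - \frac{25 \left(-5\right)^{n}}{12} - \frac{11 \cdot 7^{n}}{12}.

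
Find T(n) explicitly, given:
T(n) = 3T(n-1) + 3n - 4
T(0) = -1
First-order linear with linear forcing.
Homogeneous solution: T_h(n) = A·(3)^n.
Try particular T_p(n) = pn + q. Substituting:
  pn + q = 3(p(n-1) + q) + 3n - 4.
Matching the n-coefficient: p = 3p + 3 ⇒ p = - \frac{3}{2}.
Matching constants: q = -3p + 3q - 4 ⇒ q = - \frac{1}{4}.
General: T(n) = A·(3)^n - \frac{3 n}{2} - \frac{1}{4}.
Apply T(0) = -1: A - \frac{1}{4} = -1 ⇒ A = - \frac{3}{4}.
So T(n) = - \frac{3 \cdot 3^{n}}{4} - \frac{3 n}{2} - \frac{1}{4}.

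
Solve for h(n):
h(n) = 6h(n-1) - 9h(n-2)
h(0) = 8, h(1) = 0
Characteristic equation: x² - 6x + 9 = 0, which is (x - (3))².
Repeated root r = 3.
General solution: h(n) = (A + Bn)·(3)^n.
From h(0) = 8: A = 8.
From h(1) = 0: (A + B)·(3) = 0 ⇒ B = -8.
So h(n) = \left(8 - 8 n\right) \cdot (3)^n.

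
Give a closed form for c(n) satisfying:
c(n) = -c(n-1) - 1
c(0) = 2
First-order linear non-homogeneous.
Homogeneous solution: c_h(n) = A·(-1)^n.
Try constant particular solution c_p = K: K = -K - 1 ⇒ K = - \frac{1}{2}.
General: c(n) = A·(-1)^n - \frac{1}{2}.
Apply c(0) = 2: A - \frac{1}{2} = 2 ⇒ A = \frac{5}{2}.
So c(n) = \frac{5 \left(-1\right)^{n}}{2} - \frac{1}{2}.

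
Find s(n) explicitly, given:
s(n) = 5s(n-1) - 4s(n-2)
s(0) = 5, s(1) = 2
Characteristic equation: x² - 5x + 4 = 0, which factors as (x - (4))(x - (1)) = 0.
Roots r₁ = 4, r₂ = 1 (distinct).
General solution: s(n) = A·(4)^n + B·(1)^n.
From s(0) = 5: A + B = 5.
From s(1) = 2: 4A + B = 2.
Solving: A = -1, B = 6.
So s(n) = 6 - 4^{n}.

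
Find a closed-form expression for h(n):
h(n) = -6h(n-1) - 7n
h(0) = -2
First-order linear with linear forcing.
Homogeneous solution: h_h(n) = A·(-6)^n.
Try particular h_p(n) = pn + q. Substituting:
  pn + q = -6(p(n-1) + q) - 7n.
Matching the n-coefficient: p = -6p - 7 ⇒ p = -1.
Matching constants: q = 6p - 6q ⇒ q = - \frac{6}{7}.
General: h(n) = A·(-6)^n - n - \frac{6}{7}.
Apply h(0) = -2: A - \frac{6}{7} = -2 ⇒ A = - \frac{8}{7}.
So h(n) = - \frac{8 \left(-6\right)^{n}}{7} - n - \frac{6}{7}.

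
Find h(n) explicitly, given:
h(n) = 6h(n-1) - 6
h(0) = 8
First-order linear non-homogeneous.
Homogeneous solution: h_h(n) = A·(6)^n.
Try constant particular solution h_p = K: K = 6K - 6 ⇒ K = \frac{6}{5}.
General: h(n) = A·(6)^n + \frac{6}{5}.
Apply h(0) = 8: A + \frac{6}{5} = 8 ⇒ A = \frac{34}{5}.
So h(n) = \frac{34 \cdot 6^{n}}{5} + \frac{6}{5}.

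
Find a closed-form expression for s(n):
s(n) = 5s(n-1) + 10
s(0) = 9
First-order linear non-homogeneous.
Homogeneous solution: s_h(n) = A·(5)^n.
Try constant particular solution s_p = K: K = 5K + 10 ⇒ K = - \frac{5}{2}.
General: s(n) = A·(5)^n - \frac{5}{2}.
Apply s(0) = 9: A - \frac{5}{2} = 9 ⇒ A = \frac{23}{2}.
So s(n) = \frac{23 \cdot 5^{n}}{2} - \frac{5}{2}.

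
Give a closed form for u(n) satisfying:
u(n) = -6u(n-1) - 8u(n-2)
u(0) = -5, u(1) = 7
Characteristic equation: x² + 6x + 8 = 0, which factors as (x - (-2))(x - (-4)) = 0.
Roots r₁ = -2, r₂ = -4 (distinct).
General solution: u(n) = A·(-2)^n + B·(-4)^n.
From u(0) = -5: A + B = -5.
From u(1) = 7: -2A - 4B = 7.
Solving: A = - \frac{13}{2}, B = \frac{3}{2}.
So u(n) = - \frac{13 \left(-2\right)^{n}}{2} + \frac{3 \left(-4\right)^{n}}{2}.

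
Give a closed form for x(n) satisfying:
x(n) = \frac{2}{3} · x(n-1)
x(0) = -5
Pure geometric recurrence with ratio \frac{2}{3}.
By induction x(n) = x(0) · (\frac{2}{3})^n = - 5 \left(\frac{2}{3}\right)^{n}.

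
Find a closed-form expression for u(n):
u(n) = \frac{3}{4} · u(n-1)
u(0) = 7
Pure geometric recurrence with ratio \frac{3}{4}.
By induction u(n) = u(0) · (\frac{3}{4})^n = 7 \left(\frac{3}{4}\right)^{n}.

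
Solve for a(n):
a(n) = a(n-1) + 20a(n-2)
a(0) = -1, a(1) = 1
Characteristic equation: x² - x - 20 = 0, which factors as (x - (5))(x - (-4)) = 0.
Roots r₁ = 5, r₂ = -4 (distinct).
General solution: a(n) = A·(5)^n + B·(-4)^n.
From a(0) = -1: A + B = -1.
From a(1) = 1: 5A - 4B = 1.
Solving: A = - \frac{1}{3}, B = - \frac{2}{3}.
So a(n) = - \frac{2 \left(-4\right)^{n}}{3} - \frac{5^{n}}{3}.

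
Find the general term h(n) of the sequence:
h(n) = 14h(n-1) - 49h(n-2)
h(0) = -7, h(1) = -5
Characteristic equation: x² - 14x + 49 = 0, which is (x - (7))².
Repeated root r = 7.
General solution: h(n) = (A + Bn)·(7)^n.
From h(0) = -7: A = -7.
From h(1) = -5: (A + B)·(7) = -5 ⇒ B = \frac{44}{7}.
So h(n) = \left(\frac{44 n}{7} - 7\right) \cdot (7)^n.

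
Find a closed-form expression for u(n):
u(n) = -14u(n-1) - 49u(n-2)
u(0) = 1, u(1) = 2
Characteristic equation: x² + 14x + 49 = 0, which is (x - (-7))².
Repeated root r = -7.
General solution: u(n) = (A + Bn)·(-7)^n.
From u(0) = 1: A = 1.
From u(1) = 2: (A + B)·(-7) = 2 ⇒ B = - \frac{9}{7}.
So u(n) = \left(1 - \frac{9 n}{7}\right) \cdot (-7)^n.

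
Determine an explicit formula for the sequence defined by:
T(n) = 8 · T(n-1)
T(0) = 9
Pure geometric recurrence with ratio 8.
By induction T(n) = T(0) · (8)^n = 9 \cdot 8^{n}.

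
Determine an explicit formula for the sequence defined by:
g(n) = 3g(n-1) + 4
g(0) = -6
First-order linear non-homogeneous.
Homogeneous solution: g_h(n) = A·(3)^n.
Try constant particular solution g_p = K: K = 3K + 4 ⇒ K = -2.
General: g(n) = A·(3)^n - 2.
Apply g(0) = -6: A - 2 = -6 ⇒ A = -4.
So g(n) = - 4 \cdot 3^{n} - 2.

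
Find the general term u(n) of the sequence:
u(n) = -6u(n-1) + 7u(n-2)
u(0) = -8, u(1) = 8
Characteristic equation: x² + 6x - 7 = 0, which factors as (x - (1))(x - (-7)) = 0.
Roots r₁ = 1, r₂ = -7 (distinct).
General solution: u(n) = A·(1)^n + B·(-7)^n.
From u(0) = -8: A + B = -8.
From u(1) = 8: A - 7B = 8.
Solving: A = -6, B = -2.
So u(n) = - 2 \left(-7\right)^{n} - 6.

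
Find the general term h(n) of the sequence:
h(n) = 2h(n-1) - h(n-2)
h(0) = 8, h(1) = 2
Characteristic equation: x² - 2x + 1 = 0, which is (x - (1))².
Repeated root r = 1.
General solution: h(n) = (A + Bn)·(1)^n.
From h(0) = 8: A = 8.
From h(1) = 2: (A + B)·(1) = 2 ⇒ B = -6.
So h(n) = \left(8 - 6 n\right) \cdot (1)^n.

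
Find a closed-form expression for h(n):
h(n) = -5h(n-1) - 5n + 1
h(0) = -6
First-order linear with linear forcing.
Homogeneous solution: h_h(n) = A·(-5)^n.
Try particular h_p(n) = pn + q. Substituting:
  pn + q = -5(p(n-1) + q) - 5n + 1.
Matching the n-coefficient: p = -5p - 5 ⇒ p = - \frac{5}{6}.
Matching constants: q = 5p - 5q + 1 ⇒ q = - \frac{19}{36}.
General: h(n) = A·(-5)^n - \frac{5 n}{6} - \frac{19}{36}.
Apply h(0) = -6: A - \frac{19}{36} = -6 ⇒ A = - \frac{197}{36}.
So h(n) = - \frac{197 \left(-5\right)^{n}}{36} - \frac{5 n}{6} - \frac{19}{36}.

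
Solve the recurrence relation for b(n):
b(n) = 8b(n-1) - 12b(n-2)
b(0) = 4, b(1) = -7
Characteristic equation: x² - 8x + 12 = 0, which factors as (x - (2))(x - (6)) = 0.
Roots r₁ = 2, r₂ = 6 (distinct).
General solution: b(n) = A·(2)^n + B·(6)^n.
From b(0) = 4: A + B = 4.
From b(1) = -7: 2A + 6B = -7.
Solving: A = \frac{31}{4}, B = - \frac{15}{4}.
So b(n) = \frac{31 \cdot 2^{n}}{4} - \frac{15 \cdot 6^{n}}{4}.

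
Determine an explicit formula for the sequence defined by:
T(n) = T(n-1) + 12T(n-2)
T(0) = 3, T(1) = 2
Characteristic equation: x² - x - 12 = 0, which factors as (x - (4))(x - (-3)) = 0.
Roots r₁ = 4, r₂ = -3 (distinct).
General solution: T(n) = A·(4)^n + B·(-3)^n.
From T(0) = 3: A + B = 3.
From T(1) = 2: 4A - 3B = 2.
Solving: A = \frac{11}{7}, B = \frac{10}{7}.
So T(n) = \frac{10 \left(-3\right)^{n}}{7} + \frac{11 \cdot 4^{n}}{7}.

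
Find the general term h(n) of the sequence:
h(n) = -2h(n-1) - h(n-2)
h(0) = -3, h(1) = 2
Characteristic equation: x² + 2x + 1 = 0, which is (x - (-1))².
Repeated root r = -1.
General solution: h(n) = (A + Bn)·(-1)^n.
From h(0) = -3: A = -3.
From h(1) = 2: (A + B)·(-1) = 2 ⇒ B = 1.
So h(n) = \left(n - 3\right) \cdot (-1)^n.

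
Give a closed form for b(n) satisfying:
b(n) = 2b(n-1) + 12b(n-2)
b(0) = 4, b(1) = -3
Characteristic equation: x² - 2x - 12 = 0.
Discriminant Δ = (2)² + 4·(12) = 52.
Roots r₁,₂ = (2 ± √52)/2, so r₁ = 1 + \sqrt{13}, r₂ = 1 - \sqrt{13}.
General solution: b(n) = A·r₁^n + B·r₂^n.
From the initial conditions, A + B = 4 and r₁A + r₂B = -3.
Since r₁ - r₂ = √52: A = (-3 - (4)r₂)/√52 = 2 - \frac{7 \sqrt{13}}{26}, and B = 4 - A = \frac{7 \sqrt{13}}{26} + 2.
So b(n) = \left(2 - \frac{7 \sqrt{13}}{26}\right)\left(1 + \sqrt{13}\right)^n + \left(\frac{7 \sqrt{13}}{26} + 2\right)\left(1 - \sqrt{13}\right)^n.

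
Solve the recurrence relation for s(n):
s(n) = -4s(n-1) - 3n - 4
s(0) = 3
First-order linear with linear forcing.
Homogeneous solution: s_h(n) = A·(-4)^n.
Try particular s_p(n) = pn + q. Substituting:
  pn + q = -4(p(n-1) + q) - 3n - 4.
Matching the n-coefficient: p = -4p - 3 ⇒ p = - \frac{3}{5}.
Matching constants: q = 4p - 4q - 4 ⇒ q = - \frac{32}{25}.
General: s(n) = A·(-4)^n - \frac{3 n}{5} - \frac{32}{25}.
Apply s(0) = 3: A - \frac{32}{25} = 3 ⇒ A = \frac{107}{25}.
So s(n) = \frac{107 \left(-4\right)^{n}}{25} - \frac{3 n}{5} - \frac{32}{25}.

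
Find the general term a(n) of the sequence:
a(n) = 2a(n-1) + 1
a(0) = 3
First-order linear non-homogeneous.
Homogeneous solution: a_h(n) = A·(2)^n.
Try constant particular solution a_p = K: K = 2K + 1 ⇒ K = -1.
General: a(n) = A·(2)^n - 1.
Apply a(0) = 3: A - 1 = 3 ⇒ A = 4.
So a(n) = 4 \cdot 2^{n} - 1.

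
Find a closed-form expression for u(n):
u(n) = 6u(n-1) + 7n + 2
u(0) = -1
First-order linear with linear forcing.
Homogeneous solution: u_h(n) = A·(6)^n.
Try particular u_p(n) = pn + q. Substituting:
  pn + q = 6(p(n-1) + q) + 7n + 2.
Matching the n-coefficient: p = 6p + 7 ⇒ p = - \frac{7}{5}.
Matching constants: q = -6p + 6q + 2 ⇒ q = - \frac{52}{25}.
General: u(n) = A·(6)^n - \frac{7 n}{5} - \frac{52}{25}.
Apply u(0) = -1: A - \frac{52}{25} = -1 ⇒ A = \frac{27}{25}.
So u(n) = \frac{27 \cdot 6^{n}}{25} - \frac{7 n}{5} - \frac{52}{25}.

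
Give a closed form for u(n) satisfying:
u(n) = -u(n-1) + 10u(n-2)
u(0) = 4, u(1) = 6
Characteristic equation: x² + x - 10 = 0.
Discriminant Δ = (-1)² + 4·(10) = 41.
Roots r₁,₂ = (-1 ± √41)/2, so r₁ = - \frac{1}{2} + \frac{\sqrt{41}}{2}, r₂ = - \frac{\sqrt{41}}{2} - \frac{1}{2}.
General solution: u(n) = A·r₁^n + B·r₂^n.
From the initial conditions, A + B = 4 and r₁A + r₂B = 6.
Since r₁ - r₂ = √41: A = (6 - (4)r₂)/√41 = \frac{8 \sqrt{41}}{41} + 2, and B = 4 - A = 2 - \frac{8 \sqrt{41}}{41}.
So u(n) = \left(\frac{8 \sqrt{41}}{41} + 2\right)\left(- \frac{1}{2} + \frac{\sqrt{41}}{2}\right)^n + \left(2 - \frac{8 \sqrt{41}}{41}\right)\left(- \frac{\sqrt{41}}{2} - \frac{1}{2}\right)^n.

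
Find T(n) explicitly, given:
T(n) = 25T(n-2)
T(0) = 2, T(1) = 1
Characteristic equation: x² - 25 = 0, which factors as (x - (5))(x - (-5)) = 0.
Roots r₁ = 5, r₂ = -5 (distinct).
General solution: T(n) = A·(5)^n + B·(-5)^n.
From T(0) = 2: A + B = 2.
From T(1) = 1: 5A - 5B = 1.
Solving: A = \frac{11}{10}, B = \frac{9}{10}.
So T(n) = \frac{9 \left(-5\right)^{n}}{10} + \frac{11 \cdot 5^{n}}{10}.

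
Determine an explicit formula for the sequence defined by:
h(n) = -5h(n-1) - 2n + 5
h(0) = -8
First-order linear with linear forcing.
Homogeneous solution: h_h(n) = A·(-5)^n.
Try particular h_p(n) = pn + q. Substituting:
  pn + q = -5(p(n-1) + q) - 2n + 5.
Matching the n-coefficient: p = -5p - 2 ⇒ p = - \frac{1}{3}.
Matching constants: q = 5p - 5q + 5 ⇒ q = \frac{5}{9}.
General: h(n) = A·(-5)^n - \frac{n}{3} + \frac{5}{9}.
Apply h(0) = -8: A + \frac{5}{9} = -8 ⇒ A = - \frac{77}{9}.
So h(n) = - \frac{77 \left(-5\right)^{n}}{9} - \frac{n}{3} + \frac{5}{9}.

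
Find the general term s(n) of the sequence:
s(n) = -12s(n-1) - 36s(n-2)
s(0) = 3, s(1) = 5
Characteristic equation: x² + 12x + 36 = 0, which is (x - (-6))².
Repeated root r = -6.
General solution: s(n) = (A + Bn)·(-6)^n.
From s(0) = 3: A = 3.
From s(1) = 5: (A + B)·(-6) = 5 ⇒ B = - \frac{23}{6}.
So s(n) = \left(3 - \frac{23 n}{6}\right) \cdot (-6)^n.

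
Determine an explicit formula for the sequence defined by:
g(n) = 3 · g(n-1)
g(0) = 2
Pure geometric recurrence with ratio 3.
By induction g(n) = g(0) · (3)^n = 2 \cdot 3^{n}.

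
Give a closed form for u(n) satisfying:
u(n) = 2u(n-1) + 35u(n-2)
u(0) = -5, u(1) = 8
Characteristic equation: x² - 2x - 35 = 0, which factors as (x - (-5))(x - (7)) = 0.
Roots r₁ = -5, r₂ = 7 (distinct).
General solution: u(n) = A·(-5)^n + B·(7)^n.
From u(0) = -5: A + B = -5.
From u(1) = 8: -5A + 7B = 8.
Solving: A = - \frac{43}{12}, B = - \frac{17}{12}.
So u(n) = - \frac{43 \left(-5\right)^{n}}{12} - \frac{17 \cdot 7^{n}}{12}.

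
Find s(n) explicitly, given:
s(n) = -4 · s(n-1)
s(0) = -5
Pure geometric recurrence with ratio -4.
By induction s(n) = s(0) · (-4)^n = - 5 \left(-4\right)^{n}.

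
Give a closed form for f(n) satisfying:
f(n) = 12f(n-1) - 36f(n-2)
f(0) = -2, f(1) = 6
Characteristic equation: x² - 12x + 36 = 0, which is (x - (6))².
Repeated root r = 6.
General solution: f(n) = (A + Bn)·(6)^n.
From f(0) = -2: A = -2.
From f(1) = 6: (A + B)·(6) = 6 ⇒ B = 3.
So f(n) = \left(3 n - 2\right) \cdot (6)^n.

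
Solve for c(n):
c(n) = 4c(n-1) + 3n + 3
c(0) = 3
First-order linear with linear forcing.
Homogeneous solution: c_h(n) = A·(4)^n.
Try particular c_p(n) = pn + q. Substituting:
  pn + q = 4(p(n-1) + q) + 3n + 3.
Matching the n-coefficient: p = 4p + 3 ⇒ p = -1.
Matching constants: q = -4p + 4q + 3 ⇒ q = - \frac{7}{3}.
General: c(n) = A·(4)^n - n - \frac{7}{3}.
Apply c(0) = 3: A - \frac{7}{3} = 3 ⇒ A = \frac{16}{3}.
So c(n) = \frac{16 \cdot 4^{n}}{3} - n - \frac{7}{3}.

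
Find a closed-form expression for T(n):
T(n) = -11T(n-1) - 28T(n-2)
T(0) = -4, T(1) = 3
Characteristic equation: x² + 11x + 28 = 0, which factors as (x - (-7))(x - (-4)) = 0.
Roots r₁ = -7, r₂ = -4 (distinct).
General solution: T(n) = A·(-7)^n + B·(-4)^n.
From T(0) = -4: A + B = -4.
From T(1) = 3: -7A - 4B = 3.
Solving: A = \frac{13}{3}, B = - \frac{25}{3}.
So T(n) = - \frac{25 \left(-4\right)^{n}}{3} + \frac{13 \left(-7\right)^{n}}{3}.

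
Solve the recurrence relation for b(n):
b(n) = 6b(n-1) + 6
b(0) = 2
First-order linear non-homogeneous.
Homogeneous solution: b_h(n) = A·(6)^n.
Try constant particular solution b_p = K: K = 6K + 6 ⇒ K = - \frac{6}{5}.
General: b(n) = A·(6)^n - \frac{6}{5}.
Apply b(0) = 2: A - \frac{6}{5} = 2 ⇒ A = \frac{16}{5}.
So b(n) = \frac{16 \cdot 6^{n}}{5} - \frac{6}{5}.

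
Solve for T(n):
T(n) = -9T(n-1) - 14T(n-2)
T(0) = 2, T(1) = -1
Characteristic equation: x² + 9x + 14 = 0, which factors as (x - (-7))(x - (-2)) = 0.
Roots r₁ = -7, r₂ = -2 (distinct).
General solution: T(n) = A·(-7)^n + B·(-2)^n.
From T(0) = 2: A + B = 2.
From T(1) = -1: -7A - 2B = -1.
Solving: A = - \frac{3}{5}, B = \frac{13}{5}.
So T(n) = \frac{13 \left(-2\right)^{n}}{5} - \frac{3 \left(-7\right)^{n}}{5}.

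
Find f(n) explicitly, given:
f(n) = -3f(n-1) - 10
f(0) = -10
First-order linear non-homogeneous.
Homogeneous solution: f_h(n) = A·(-3)^n.
Try constant particular solution f_p = K: K = -3K - 10 ⇒ K = - \frac{5}{2}.
General: f(n) = A·(-3)^n - \frac{5}{2}.
Apply f(0) = -10: A - \frac{5}{2} = -10 ⇒ A = - \frac{15}{2}.
So f(n) = - \frac{15 \left(-3\right)^{n}}{2} - \frac{5}{2}.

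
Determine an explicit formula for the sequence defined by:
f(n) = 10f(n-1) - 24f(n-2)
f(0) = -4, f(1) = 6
Characteristic equation: x² - 10x + 24 = 0, which factors as (x - (4))(x - (6)) = 0.
Roots r₁ = 4, r₂ = 6 (distinct).
General solution: f(n) = A·(4)^n + B·(6)^n.
From f(0) = -4: A + B = -4.
From f(1) = 6: 4A + 6B = 6.
Solving: A = -15, B = 11.
So f(n) = - 15 \cdot 4^{n} + 11 \cdot 6^{n}.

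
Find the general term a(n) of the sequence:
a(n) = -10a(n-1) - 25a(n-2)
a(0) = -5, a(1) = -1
Characteristic equation: x² + 10x + 25 = 0, which is (x - (-5))².
Repeated root r = -5.
General solution: a(n) = (A + Bn)·(-5)^n.
From a(0) = -5: A = -5.
From a(1) = -1: (A + B)·(-5) = -1 ⇒ B = \frac{26}{5}.
So a(n) = \left(\frac{26 n}{5} - 5\right) \cdot (-5)^n.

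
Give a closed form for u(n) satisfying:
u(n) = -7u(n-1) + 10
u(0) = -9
First-order linear non-homogeneous.
Homogeneous solution: u_h(n) = A·(-7)^n.
Try constant particular solution u_p = K: K = -7K + 10 ⇒ K = \frac{5}{4}.
General: u(n) = A·(-7)^n + \frac{5}{4}.
Apply u(0) = -9: A + \frac{5}{4} = -9 ⇒ A = - \frac{41}{4}.
So u(n) = \frac{5}{4} - \frac{41 \left(-7\right)^{n}}{4}.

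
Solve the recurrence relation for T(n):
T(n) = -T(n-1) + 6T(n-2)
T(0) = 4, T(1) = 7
Characteristic equation: x² + x - 6 = 0, which factors as (x - (2))(x - (-3)) = 0.
Roots r₁ = 2, r₂ = -3 (distinct).
General solution: T(n) = A·(2)^n + B·(-3)^n.
From T(0) = 4: A + B = 4.
From T(1) = 7: 2A - 3B = 7.
Solving: A = \frac{19}{5}, B = \frac{1}{5}.
So T(n) = \frac{\left(-3\right)^{n}}{5} + \frac{19 \cdot 2^{n}}{5}.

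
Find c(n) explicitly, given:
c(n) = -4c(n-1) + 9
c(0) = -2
First-order linear non-homogeneous.
Homogeneous solution: c_h(n) = A·(-4)^n.
Try constant particular solution c_p = K: K = -4K + 9 ⇒ K = \frac{9}{5}.
General: c(n) = A·(-4)^n + \frac{9}{5}.
Apply c(0) = -2: A + \frac{9}{5} = -2 ⇒ A = - \frac{19}{5}.
So c(n) = \frac{9}{5} - \frac{19 \left(-4\right)^{n}}{5}.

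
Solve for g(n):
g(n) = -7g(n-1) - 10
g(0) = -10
First-order linear non-homogeneous.
Homogeneous solution: g_h(n) = A·(-7)^n.
Try constant particular solution g_p = K: K = -7K - 10 ⇒ K = - \frac{5}{4}.
General: g(n) = A·(-7)^n - \frac{5}{4}.
Apply g(0) = -10: A - \frac{5}{4} = -10 ⇒ A = - \frac{35}{4}.
So g(n) = - \frac{35 \left(-7\right)^{n}}{4} - \frac{5}{4}.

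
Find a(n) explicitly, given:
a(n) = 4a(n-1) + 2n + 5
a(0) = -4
First-order linear with linear forcing.
Homogeneous solution: a_h(n) = A·(4)^n.
Try particular a_p(n) = pn + q. Substituting:
  pn + q = 4(p(n-1) + q) + 2n + 5.
Matching the n-coefficient: p = 4p + 2 ⇒ p = - \frac{2}{3}.
Matching constants: q = -4p + 4q + 5 ⇒ q = - \frac{23}{9}.
General: a(n) = A·(4)^n - \frac{2 n}{3} - \frac{23}{9}.
Apply a(0) = -4: A - \frac{23}{9} = -4 ⇒ A = - \frac{13}{9}.
So a(n) = - \frac{13 \cdot 4^{n}}{9} - \frac{2 n}{3} - \frac{23}{9}.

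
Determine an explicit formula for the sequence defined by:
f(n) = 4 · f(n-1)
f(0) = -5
Pure geometric recurrence with ratio 4.
By induction f(n) = f(0) · (4)^n = - 5 \cdot 4^{n}.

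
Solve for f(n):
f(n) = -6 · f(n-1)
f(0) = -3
Pure geometric recurrence with ratio -6.
By induction f(n) = f(0) · (-6)^n = - 3 \left(-6\right)^{n}.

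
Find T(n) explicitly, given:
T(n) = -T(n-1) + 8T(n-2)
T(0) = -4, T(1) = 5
Characteristic equation: x² + x - 8 = 0.
Discriminant Δ = (-1)² + 4·(8) = 33.
Roots r₁,₂ = (-1 ± √33)/2, so r₁ = - \frac{1}{2} + \frac{\sqrt{33}}{2}, r₂ = - \frac{\sqrt{33}}{2} - \frac{1}{2}.
General solution: T(n) = A·r₁^n + B·r₂^n.
From the initial conditions, A + B = -4 and r₁A + r₂B = 5.
Since r₁ - r₂ = √33: A = (5 - (-4)r₂)/√33 = -2 + \frac{\sqrt{33}}{11}, and B = -4 - A = -2 - \frac{\sqrt{33}}{11}.
So T(n) = \left(-2 + \frac{\sqrt{33}}{11}\right)\left(- \frac{1}{2} + \frac{\sqrt{33}}{2}\right)^n + \left(-2 - \frac{\sqrt{33}}{11}\right)\left(- \frac{\sqrt{33}}{2} - \frac{1}{2}\right)^n.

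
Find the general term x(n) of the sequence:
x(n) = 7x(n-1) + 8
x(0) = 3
First-order linear non-homogeneous.
Homogeneous solution: x_h(n) = A·(7)^n.
Try constant particular solution x_p = K: K = 7K + 8 ⇒ K = - \frac{4}{3}.
General: x(n) = A·(7)^n - \frac{4}{3}.
Apply x(0) = 3: A - \frac{4}{3} = 3 ⇒ A = \frac{13}{3}.
So x(n) = \frac{13 \cdot 7^{n}}{3} - \frac{4}{3}.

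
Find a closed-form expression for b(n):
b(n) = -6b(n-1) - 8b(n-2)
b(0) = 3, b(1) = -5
Characteristic equation: x² + 6x + 8 = 0, which factors as (x - (-2))(x - (-4)) = 0.
Roots r₁ = -2, r₂ = -4 (distinct).
General solution: b(n) = A·(-2)^n + B·(-4)^n.
From b(0) = 3: A + B = 3.
From b(1) = -5: -2A - 4B = -5.
Solving: A = \frac{7}{2}, B = - \frac{1}{2}.
So b(n) = \frac{7 \left(-2\right)^{n}}{2} - \frac{\left(-4\right)^{n}}{2}.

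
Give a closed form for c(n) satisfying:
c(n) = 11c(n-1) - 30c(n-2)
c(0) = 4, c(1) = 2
Characteristic equation: x² - 11x + 30 = 0, which factors as (x - (6))(x - (5)) = 0.
Roots r₁ = 6, r₂ = 5 (distinct).
General solution: c(n) = A·(6)^n + B·(5)^n.
From c(0) = 4: A + B = 4.
From c(1) = 2: 6A + 5B = 2.
Solving: A = -18, B = 22.
So c(n) = 22 \cdot 5^{n} - 18 \cdot 6^{n}.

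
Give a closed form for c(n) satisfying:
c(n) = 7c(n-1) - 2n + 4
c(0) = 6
First-order linear with linear forcing.
Homogeneous solution: c_h(n) = A·(7)^n.
Try particular c_p(n) = pn + q. Substituting:
  pn + q = 7(p(n-1) + q) - 2n + 4.
Matching the n-coefficient: p = 7p - 2 ⇒ p = \frac{1}{3}.
Matching constants: q = -7p + 7q + 4 ⇒ q = - \frac{5}{18}.
General: c(n) = A·(7)^n + \frac{n}{3} - \frac{5}{18}.
Apply c(0) = 6: A - \frac{5}{18} = 6 ⇒ A = \frac{113}{18}.
So c(n) = \frac{113 \cdot 7^{n}}{18} + \frac{n}{3} - \frac{5}{18}.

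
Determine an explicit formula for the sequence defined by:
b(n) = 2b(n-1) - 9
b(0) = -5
First-order linear non-homogeneous.
Homogeneous solution: b_h(n) = A·(2)^n.
Try constant particular solution b_p = K: K = 2K - 9 ⇒ K = 9.
General: b(n) = A·(2)^n + 9.
Apply b(0) = -5: A + 9 = -5 ⇒ A = -14.
So b(n) = 9 - 14 \cdot 2^{n}.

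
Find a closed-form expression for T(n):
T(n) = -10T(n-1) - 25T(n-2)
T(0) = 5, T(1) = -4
Characteristic equation: x² + 10x + 25 = 0, which is (x - (-5))².
Repeated root r = -5.
General solution: T(n) = (A + Bn)·(-5)^n.
From T(0) = 5: A = 5.
From T(1) = -4: (A + B)·(-5) = -4 ⇒ B = - \frac{21}{5}.
So T(n) = \left(5 - \frac{21 n}{5}\right) \cdot (-5)^n.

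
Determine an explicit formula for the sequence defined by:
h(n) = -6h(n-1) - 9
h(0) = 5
First-order linear non-homogeneous.
Homogeneous solution: h_h(n) = A·(-6)^n.
Try constant particular solution h_p = K: K = -6K - 9 ⇒ K = - \frac{9}{7}.
General: h(n) = A·(-6)^n - \frac{9}{7}.
Apply h(0) = 5: A - \frac{9}{7} = 5 ⇒ A = \frac{44}{7}.
So h(n) = \frac{44 \left(-6\right)^{n}}{7} - \frac{9}{7}.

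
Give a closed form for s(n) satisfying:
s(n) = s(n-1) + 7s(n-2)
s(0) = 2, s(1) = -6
Characteristic equation: x² - x - 7 = 0.
Discriminant Δ = (1)² + 4·(7) = 29.
Roots r₁,₂ = (1 ± √29)/2, so r₁ = \frac{1}{2} + \frac{\sqrt{29}}{2}, r₂ = \frac{1}{2} - \frac{\sqrt{29}}{2}.
General solution: s(n) = A·r₁^n + B·r₂^n.
From the initial conditions, A + B = 2 and r₁A + r₂B = -6.
Since r₁ - r₂ = √29: A = (-6 - (2)r₂)/√29 = 1 - \frac{7 \sqrt{29}}{29}, and B = 2 - A = 1 + \frac{7 \sqrt{29}}{29}.
So s(n) = \left(1 - \frac{7 \sqrt{29}}{29}\right)\left(\frac{1}{2} + \frac{\sqrt{29}}{2}\right)^n + \left(1 + \frac{7 \sqrt{29}}{29}\right)\left(\frac{1}{2} - \frac{\sqrt{29}}{2}\right)^n.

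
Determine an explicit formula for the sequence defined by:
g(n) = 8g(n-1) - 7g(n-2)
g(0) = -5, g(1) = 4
Characteristic equation: x² - 8x + 7 = 0, which factors as (x - (7))(x - (1)) = 0.
Roots r₁ = 7, r₂ = 1 (distinct).
General solution: g(n) = A·(7)^n + B·(1)^n.
From g(0) = -5: A + B = -5.
From g(1) = 4: 7A + B = 4.
Solving: A = \frac{3}{2}, B = - \frac{13}{2}.
So g(n) = \frac{3 \cdot 7^{n}}{2} - \frac{13}{2}.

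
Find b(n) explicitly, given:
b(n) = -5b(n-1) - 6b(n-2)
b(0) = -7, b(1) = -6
Characteristic equation: x² + 5x + 6 = 0, which factors as (x - (-2))(x - (-3)) = 0.
Roots r₁ = -2, r₂ = -3 (distinct).
General solution: b(n) = A·(-2)^n + B·(-3)^n.
From b(0) = -7: A + B = -7.
From b(1) = -6: -2A - 3B = -6.
Solving: A = -27, B = 20.
So b(n) = - 27 \left(-2\right)^{n} + 20 \left(-3\right)^{n}.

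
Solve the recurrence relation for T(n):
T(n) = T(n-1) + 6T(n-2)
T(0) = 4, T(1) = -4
Characteristic equation: x² - x - 6 = 0, which factors as (x - (3))(x - (-2)) = 0.
Roots r₁ = 3, r₂ = -2 (distinct).
General solution: T(n) = A·(3)^n + B·(-2)^n.
From T(0) = 4: A + B = 4.
From T(1) = -4: 3A - 2B = -4.
Solving: A = \frac{4}{5}, B = \frac{16}{5}.
So T(n) = \frac{16 \left(-2\right)^{n}}{5} + \frac{4 \cdot 3^{n}}{5}.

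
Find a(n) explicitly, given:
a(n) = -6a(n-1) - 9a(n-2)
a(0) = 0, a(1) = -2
Characteristic equation: x² + 6x + 9 = 0, which is (x - (-3))².
Repeated root r = -3.
General solution: a(n) = (A + Bn)·(-3)^n.
From a(0) = 0: A = 0.
From a(1) = -2: (A + B)·(-3) = -2 ⇒ B = \frac{2}{3}.
So a(n) = \left(\frac{2 n}{3}\right) \cdot (-3)^n.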